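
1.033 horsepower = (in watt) 1 horsepower = 745.69987 W, so 1.033 horsepower = 1.033 * 745.69987 = 770.30797 W. 770.30797 W = 770.30797 watt ≈ 770.3 watt (4 s.f.). Final answer: 770.3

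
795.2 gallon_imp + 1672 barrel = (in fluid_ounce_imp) 1 gallon_imp = 0.00454609 m^3, so 795.2 gallon_imp = 795.2 * 0.00454609 = 3.6150508 m^3. 1 barrel = 0.15898729 m^3, so 1672 barrel = 1672 * 0.15898729 = 265.82676 m^3. Sum: 3.6150508 + 265.82676 = 269.44181 m^3. 1 fluid_ounce_imp = 2.8413063e-05 m^3, so 269.44181 m^3 = 269.44181 / 2.8413063e-05 = 9483025.9 fluid_ounce_imp ≈ 9.483e+06 fluid_ounce_imp (4 s.f.). Final answer: 9.483e+06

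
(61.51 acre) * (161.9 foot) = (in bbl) 1 acre = 4046.8564 m^2, so 61.51 acre = 61.51 * 4046.8564 = 248922.14 m^2. 1 foot = 0.3048 m, so 161.9 foot = 161.9 * 0.3048 = 49.34712 m. Combine: 248922.14 m^2 * 49.34712 m = 12283591 m^3. 1 bbl = 0.15898729 m^3, so 12283591 m^3 = 12283591 / 0.15898729 = 77261461 bbl ≈ 7.726e+07 bbl (4 s.f.). Final answer: 7.726e+07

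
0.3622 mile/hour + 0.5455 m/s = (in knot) 1.375. Check: 1 mile/hour = 0.44704 m/s, so 0.3622 mile/hour = 0.3622 * 0.44704 = 0.16191789 m/s. 0.5455 m/s is already in m/s. Sum: 0.16191789 + 0.5455 = 0.70741789 m/s. 1 knot = 0.51444444 m/s, so 0.70741789 m/s = 0.70741789 / 0.51444444 = 1.3751104 knot ≈ 1.375 knot (4 s.f.).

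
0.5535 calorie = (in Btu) 1 calorie = 4.184 J, so 0.5535 calorie = 0.5535 * 4.184 = 2.315844 J. 1 Btu = 1055.0559 J, so 2.315844 J = 2.315844 / 1055.0559 = 0.0021949966 Btu ≈ 0.002195 Btu (4 s.f.). Final answer: 0.002195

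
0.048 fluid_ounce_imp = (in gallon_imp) 1 fluid_ounce_imp = 2.8413063e-05 m^3, so 0.048 fluid_ounce_imp = 0.048 * 2.8413063e-05 = 1.363827e-06 m^3. 1 gallon_imp = 0.00454609 m^3, so 1.363827e-06 m^3 = 1.363827e-06 / 0.00454609 = 0.0003 gallon_imp. Final answer: 0.0003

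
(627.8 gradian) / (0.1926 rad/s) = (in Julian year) 1.622e-06. Check: 1 gradian = 0.015707963 rad, so 627.8 gradian = 627.8 * 0.015707963 = 9.8614593 rad. 0.1926 rad/s is already in rad/s. Combine: 9.8614593 rad / 0.1926 rad/s = 51.201762 s. 1 Julian year = 31557600 s, so 51.201762 s = 51.201762 / 31557600 = 1.6224859e-06 Julian year ≈ 1.622e-06 Julian year (4 s.f.).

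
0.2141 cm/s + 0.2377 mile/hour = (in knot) 1 cm/s = 0.01 m/s, so 0.2141 cm/s = 0.2141 * 0.01 = 0.002141 m/s. 1 mile/hour = 0.44704 m/s, so 0.2377 mile/hour = 0.2377 * 0.44704 = 0.10626141 m/s. Sum: 0.002141 + 0.10626141 = 0.10840241 m/s. 1 knot = 0.51444444 m/s, so 0.10840241 m/s = 0.10840241 / 0.51444444 = 0.21071742 knot ≈ 0.2107 knot (4 s.f.). Final answer: 0.2107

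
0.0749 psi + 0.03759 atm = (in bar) 1 psi = 6894.7573 Pa, so 0.0749 psi = 0.0749 * 6894.7573 = 516.41732 Pa. 1 atm = 101325 Pa, so 0.03759 atm = 0.03759 * 101325 = 3808.8067 Pa. Sum: 516.41732 + 3808.8067 = 4325.2241 Pa. 1 bar = 100000 Pa, so 4325.2241 Pa = 4325.2241 / 100000 = 0.043252241 bar ≈ 0.04325 bar (4 s.f.). Final answer: 0.04325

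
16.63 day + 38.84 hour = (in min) 1 day = 86400 s, so 16.63 day = 16.63 * 86400 = 1436832 s. 1 hour = 3600 s, so 38.84 hour = 38.84 * 3600 = 139824 s. Sum: 1436832 + 139824 = 1576656 s. 1 min = 60 s, so 1576656 s = 1576656 / 60 = 26277.6 min ≈ 2.628e+04 min (4 s.f.). Final answer: 2.628e+04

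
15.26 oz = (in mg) 1 oz = 0.028349523 kg, so 15.26 oz = 15.26 * 0.028349523 = 0.43261372 kg. 1 mg = 1e-06 kg, so 0.43261372 kg = 0.43261372 / 1e-06 = 432613.72 mg ≈ 4.326e+05 mg (4 s.f.). Final answer: 4.326e+05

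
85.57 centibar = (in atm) 0.8445. Check: 1 centibar = 1000 Pa, so 85.57 centibar = 85.57 * 1000 = 85570 Pa. 1 atm = 101325 Pa, so 85570 Pa = 85570 / 101325 = 0.84451024 atm ≈ 0.8445 atm (4 s.f.).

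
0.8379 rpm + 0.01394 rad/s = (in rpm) 0.971. Check: 1 rpm = 0.10471976 rad/s, so 0.8379 rpm = 0.8379 * 0.10471976 = 0.087744683 rad/s. 0.01394 rad/s is already in rad/s. Sum: 0.087744683 + 0.01394 = 0.10168468 rad/s. 1 rpm = 0.10471976 rad/s, so 0.10168468 rad/s = 0.10168468 / 0.10471976 = 0.97101719 rpm ≈ 0.971 rpm (4 s.f.).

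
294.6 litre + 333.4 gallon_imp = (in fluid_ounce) 6.121e+04. Check: 1 litre = 0.001 m^3, so 294.6 litre = 294.6 * 0.001 = 0.2946 m^3. 1 gallon_imp = 0.00454609 m^3, so 333.4 gallon_imp = 333.4 * 0.00454609 = 1.5156664 m^3. Sum: 0.2946 + 1.5156664 = 1.8102664 m^3. 1 fluid_ounce = 2.957353e-05 m^3, so 1.8102664 m^3 = 1.8102664 / 2.957353e-05 = 61212.389 fluid_ounce ≈ 6.121e+04 fluid_ounce (4 s.f.).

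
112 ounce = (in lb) 1 ounce = 0.028349523 kg, so 112 ounce = 112 * 0.028349523 = 3.1751466 kg. 1 lb = 0.45359237 kg, so 3.1751466 kg = 3.1751466 / 0.45359237 = 7 lb. Final answer: 7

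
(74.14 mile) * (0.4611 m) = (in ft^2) 5.922e+05. Check: 1 mile = 1609.344 m, so 74.14 mile = 74.14 * 1609.344 = 119316.76 m. 0.4611 m is already in m. Combine: 119316.76 m * 0.4611 m = 55016.96 m^2. 1 ft^2 = 0.09290304 m^2, so 55016.96 m^2 = 55016.96 / 0.09290304 = 592197.63 ft^2 ≈ 5.922e+05 ft^2 (4 s.f.).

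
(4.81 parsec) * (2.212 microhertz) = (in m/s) 1 parsec = 3.0856776e+16 m, so 4.81 parsec = 4.81 * 3.0856776e+16 = 1.4842109e+17 m. 1 microhertz = 1e-06 Hz, so 2.212 microhertz = 2.212 * 1e-06 = 2.212e-06 Hz. Combine: 1.4842109e+17 m * 2.212e-06 Hz = 3.2830745e+11 m/s. Result: 3.2830745e+11 m/s ≈ 3.283e+11 m/s (4 s.f.). Final answer: 3.283e+11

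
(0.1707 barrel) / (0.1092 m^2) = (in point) 1 barrel = 0.15898729 m^3, so 0.1707 barrel = 0.1707 * 0.15898729 = 0.027139131 m^3. 0.1092 m^2 is already in m^2. Combine: 0.027139131 m^3 / 0.1092 m^2 = 0.24852684 m. 1 point = 0.00035277778 m, so 0.24852684 m = 0.24852684 / 0.00035277778 = 704.48554 point ≈ 704.5 point (4 s.f.). Final answer: 704.5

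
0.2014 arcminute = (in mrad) 0.05858. Check: 1 arcminute = 0.00029088821 rad, so 0.2014 arcminute = 0.2014 * 0.00029088821 = 5.8584885e-05 rad. 1 mrad = 0.001 rad, so 5.8584885e-05 rad = 5.8584885e-05 / 0.001 = 0.058584885 mrad ≈ 0.05858 mrad (4 s.f.).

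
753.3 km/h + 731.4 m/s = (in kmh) 1 km/h = 0.27777778 m/s, so 753.3 km/h = 753.3 * 0.27777778 = 209.25 m/s. 731.4 m/s is already in m/s. Sum: 209.25 + 731.4 = 940.65 m/s. 1 kmh = 0.27777778 m/s, so 940.65 m/s = 940.65 / 0.27777778 = 3386.34 kmh ≈ 3386 kmh (4 s.f.). Final answer: 3386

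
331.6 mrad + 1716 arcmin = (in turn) 1 mrad = 0.001 rad, so 331.6 mrad = 331.6 * 0.001 = 0.3316 rad. 1 arcmin = 0.00029088821 rad, so 1716 arcmin = 1716 * 0.00029088821 = 0.49916417 rad. Sum: 0.3316 + 0.49916417 = 0.83076417 rad. 1 turn = 6.2831853 rad, so 0.83076417 rad = 0.83076417 / 6.2831853 = 0.13222022 turn ≈ 0.1322 turn (4 s.f.). Final answer: 0.1322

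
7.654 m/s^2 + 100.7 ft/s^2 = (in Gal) 3835. Check: 7.654 m/s^2 is already in m/s^2. 1 ft/s^2 = 0.3048 m/s^2, so 100.7 ft/s^2 = 100.7 * 0.3048 = 30.69336 m/s^2. Sum: 7.654 + 30.69336 = 38.34736 m/s^2. 1 Gal = 0.01 m/s^2, so 38.34736 m/s^2 = 38.34736 / 0.01 = 3834.736 Gal ≈ 3835 Gal (4 s.f.).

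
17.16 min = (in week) 1 min = 60 s, so 17.16 min = 17.16 * 60 = 1029.6 s. 1 week = 604800 s, so 1029.6 s = 1029.6 / 604800 = 0.001702381 week ≈ 0.001702 week (4 s.f.). Final answer: 0.001702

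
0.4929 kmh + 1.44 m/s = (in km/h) 1 kmh = 0.27777778 m/s, so 0.4929 kmh = 0.4929 * 0.27777778 = 0.13691667 m/s. 1.44 m/s is already in m/s. Sum: 0.13691667 + 1.44 = 1.5769167 m/s. 1 km/h = 0.27777778 m/s, so 1.5769167 m/s = 1.5769167 / 0.27777778 = 5.6769 km/h ≈ 5.677 km/h (4 s.f.). Final answer: 5.677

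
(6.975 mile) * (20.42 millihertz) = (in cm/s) 1 mile = 1609.344 m, so 6.975 mile = 6.975 * 1609.344 = 11225.174 m. 1 millihertz = 0.001 Hz, so 20.42 millihertz = 20.42 * 0.001 = 0.02042 Hz. Combine: 11225.174 m * 0.02042 Hz = 229.21806 m/s. 1 cm/s = 0.01 m/s, so 229.21806 m/s = 229.21806 / 0.01 = 22921.806 cm/s ≈ 2.292e+04 cm/s (4 s.f.). Final answer: 2.292e+04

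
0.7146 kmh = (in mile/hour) 0.444. Check: 1 kmh = 0.27777778 m/s, so 0.7146 kmh = 0.7146 * 0.27777778 = 0.1985 m/s. 1 mile/hour = 0.44704 m/s, so 0.1985 m/s = 0.1985 / 0.44704 = 0.44403185 mile/hour ≈ 0.444 mile/hour (4 s.f.).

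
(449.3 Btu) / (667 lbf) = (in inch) 6290. Check: 1 Btu = 1055.0559 J, so 449.3 Btu = 449.3 * 1055.0559 = 474036.59 J. 1 lbf = 4.4482216 N, so 667 lbf = 667 * 4.4482216 = 2966.9638 N. Combine: 474036.59 J / 2966.9638 N = 159.77161 m. 1 inch = 0.0254 m, so 159.77161 m = 159.77161 / 0.0254 = 6290.221 inch ≈ 6290 inch (4 s.f.).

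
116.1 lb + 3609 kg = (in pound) 8073. Check: 1 lb = 0.45359237 kg, so 116.1 lb = 116.1 * 0.45359237 = 52.662074 kg. 3609 kg is already in kg. Sum: 52.662074 + 3609 = 3661.6621 kg. 1 pound = 0.45359237 kg, so 3661.6621 kg = 3661.6621 / 0.45359237 = 8072.583 pound ≈ 8073 pound (4 s.f.).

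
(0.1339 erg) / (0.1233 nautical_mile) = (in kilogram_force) 1 erg = 1e-07 J, so 0.1339 erg = 0.1339 * 1e-07 = 1.339e-08 J. 1 nautical_mile = 1852 m, so 0.1233 nautical_mile = 0.1233 * 1852 = 228.3516 m. Combine: 1.339e-08 J / 228.3516 m = 5.8637645e-11 N. 1 kilogram_force = 9.80665 N, so 5.8637645e-11 N = 5.8637645e-11 / 9.80665 = 5.9793757e-12 kilogram_force ≈ 5.979e-12 kilogram_force (4 s.f.). Final answer: 5.979e-12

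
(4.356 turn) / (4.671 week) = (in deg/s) 1 turn = 6.2831853 rad, so 4.356 turn = 4.356 * 6.2831853 = 27.369555 rad. 1 week = 604800 s, so 4.671 week = 4.671 * 604800 = 2825020.8 s. Combine: 27.369555 rad / 2825020.8 s = 9.6882668e-06 rad/s. 1 deg/s = 0.017453293 rad/s, so 9.6882668e-06 rad/s = 9.6882668e-06 / 0.017453293 = 0.0005550968 deg/s ≈ 0.0005551 deg/s (4 s.f.). Final answer: 0.0005551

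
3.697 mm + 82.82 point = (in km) 3.291e-05. Check: 1 mm = 0.001 m, so 3.697 mm = 3.697 * 0.001 = 0.003697 m. 1 point = 0.00035277778 m, so 82.82 point = 82.82 * 0.00035277778 = 0.029217056 m. Sum: 0.003697 + 0.029217056 = 0.032914056 m. 1 km = 1000 m, so 0.032914056 m = 0.032914056 / 1000 = 3.2914056e-05 km ≈ 3.291e-05 km (4 s.f.).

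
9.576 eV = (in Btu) 1 eV = 1.6021766e-19 J, so 9.576 eV = 9.576 * 1.6021766e-19 = 1.5342443e-18 J. 1 Btu = 1055.0559 J, so 1.5342443e-18 J = 1.5342443e-18 / 1055.0559 = 1.4541831e-21 Btu ≈ 1.454e-21 Btu (4 s.f.). Final answer: 1.454e-21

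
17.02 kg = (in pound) 1 pound = 0.45359237 kg, so 17.02 kg = 17.02 / 0.45359237 = 37.522677 pound ≈ 37.52 pound (4 s.f.). Final answer: 37.52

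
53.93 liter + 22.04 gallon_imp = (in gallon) 1 liter = 0.001 m^3, so 53.93 liter = 53.93 * 0.001 = 0.05393 m^3. 1 gallon_imp = 0.00454609 m^3, so 22.04 gallon_imp = 22.04 * 0.00454609 = 0.10019582 m^3. Sum: 0.05393 + 0.10019582 = 0.15412582 m^3. 1 gallon = 0.0037854118 m^3, so 0.15412582 m^3 = 0.15412582 / 0.0037854118 = 40.715735 gallon ≈ 40.72 gallon (4 s.f.). Final answer: 40.72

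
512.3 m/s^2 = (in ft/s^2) 1681. Check: 1 ft/s^2 = 0.3048 m/s^2, so 512.3 m/s^2 = 512.3 / 0.3048 = 1680.7743 ft/s^2 ≈ 1681 ft/s^2 (4 s.f.).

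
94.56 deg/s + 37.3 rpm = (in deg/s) 1 deg/s = 0.017453293 rad/s, so 94.56 deg/s = 94.56 * 0.017453293 = 1.6503833 rad/s. 1 rpm = 0.10471976 rad/s, so 37.3 rpm = 37.3 * 0.10471976 = 3.9060469 rad/s. Sum: 1.6503833 + 3.9060469 = 5.5564302 rad/s. 1 deg/s = 0.017453293 rad/s, so 5.5564302 rad/s = 5.5564302 / 0.017453293 = 318.36 deg/s ≈ 318.4 deg/s (4 s.f.). Final answer: 318.4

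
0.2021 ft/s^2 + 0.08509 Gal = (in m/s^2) 1 ft/s^2 = 0.3048 m/s^2, so 0.2021 ft/s^2 = 0.2021 * 0.3048 = 0.06160008 m/s^2. 1 Gal = 0.01 m/s^2, so 0.08509 Gal = 0.08509 * 0.01 = 0.0008509 m/s^2. Sum: 0.06160008 + 0.0008509 = 0.06245098 m/s^2. Result: 0.06245098 m/s^2 ≈ 0.06245 m/s^2 (4 s.f.). Final answer: 0.06245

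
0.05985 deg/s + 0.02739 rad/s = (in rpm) 0.2715. Check: 1 deg/s = 0.017453293 rad/s, so 0.05985 deg/s = 0.05985 * 0.017453293 = 0.0010445796 rad/s. 0.02739 rad/s is already in rad/s. Sum: 0.0010445796 + 0.02739 = 0.02843458 rad/s. 1 rpm = 0.10471976 rad/s, so 0.02843458 rad/s = 0.02843458 / 0.10471976 = 0.27153023 rpm ≈ 0.2715 rpm (4 s.f.).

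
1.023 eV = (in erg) 1 eV = 1.6021766e-19 J, so 1.023 eV = 1.023 * 1.6021766e-19 = 1.6390267e-19 J. 1 erg = 1e-07 J, so 1.6390267e-19 J = 1.6390267e-19 / 1e-07 = 1.6390267e-12 erg ≈ 1.639e-12 erg (4 s.f.). Final answer: 1.639e-12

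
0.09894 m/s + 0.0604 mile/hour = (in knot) 0.09894 m/s is already in m/s. 1 mile/hour = 0.44704 m/s, so 0.0604 mile/hour = 0.0604 * 0.44704 = 0.027001216 m/s. Sum: 0.09894 + 0.027001216 = 0.12594122 m/s. 1 knot = 0.51444444 m/s, so 0.12594122 m/s = 0.12594122 / 0.51444444 = 0.24481014 knot ≈ 0.2448 knot (4 s.f.). Final answer: 0.2448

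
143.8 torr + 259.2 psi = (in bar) 1 torr = 133.32237 Pa, so 143.8 torr = 143.8 * 133.32237 = 19171.757 Pa. 1 psi = 6894.7573 Pa, so 259.2 psi = 259.2 * 6894.7573 = 1787121.1 Pa. Sum: 19171.757 + 1787121.1 = 1806292.8 Pa. 1 bar = 100000 Pa, so 1806292.8 Pa = 1806292.8 / 100000 = 18.062928 bar ≈ 18.06 bar (4 s.f.). Final answer: 18.06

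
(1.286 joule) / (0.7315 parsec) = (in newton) 1.286 joule = 1.286 J. 1 parsec = 3.0856776e+16 m, so 0.7315 parsec = 0.7315 * 3.0856776e+16 = 2.2571732e+16 m. Combine: 1.286 J / 2.2571732e+16 m = 5.6973919e-17 N. 5.6973919e-17 N = 5.6973919e-17 newton ≈ 5.697e-17 newton (4 s.f.). Final answer: 5.697e-17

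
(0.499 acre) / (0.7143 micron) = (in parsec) 9.162e-08. Check: 1 acre = 4046.8564 m^2, so 0.499 acre = 0.499 * 4046.8564 = 2019.3814 m^2. 1 micron = 1e-06 m, so 0.7143 micron = 0.7143 * 1e-06 = 7.143e-07 m. Combine: 2019.3814 m^2 / 7.143e-07 m = 2.8270774e+09 m. 1 parsec = 3.0856776e+16 m, so 2.8270774e+09 m = 2.8270774e+09 / 3.0856776e+16 = 9.1619337e-08 parsec ≈ 9.162e-08 parsec (4 s.f.).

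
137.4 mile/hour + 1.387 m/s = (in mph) 1 mile/hour = 0.44704 m/s, so 137.4 mile/hour = 137.4 * 0.44704 = 61.423296 m/s. 1.387 m/s is already in m/s. Sum: 61.423296 + 1.387 = 62.810296 m/s. 1 mph = 0.44704 m/s, so 62.810296 m/s = 62.810296 / 0.44704 = 140.50263 mph ≈ 140.5 mph (4 s.f.). Final answer: 140.5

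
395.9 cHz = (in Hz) 1 cHz = 0.01 Hz, so 395.9 cHz = 395.9 * 0.01 = 3.959 Hz. Result: 3.959 Hz. Final answer: 3.959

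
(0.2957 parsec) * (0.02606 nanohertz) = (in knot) 1 parsec = 3.0856776e+16 m, so 0.2957 parsec = 0.2957 * 3.0856776e+16 = 9.1243486e+15 m. 1 nanohertz = 1e-09 Hz, so 0.02606 nanohertz = 0.02606 * 1e-09 = 2.606e-11 Hz. Combine: 9.1243486e+15 m * 2.606e-11 Hz = 237780.52 m/s. 1 knot = 0.51444444 m/s, so 237780.52 m/s = 237780.52 / 0.51444444 = 462208.36 knot ≈ 4.622e+05 knot (4 s.f.). Final answer: 4.622e+05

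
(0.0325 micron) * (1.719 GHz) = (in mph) 125. Check: 1 micron = 1e-06 m, so 0.0325 micron = 0.0325 * 1e-06 = 3.25e-08 m. 1 GHz = 1e+09 Hz, so 1.719 GHz = 1.719 * 1e+09 = 1.719e+09 Hz. Combine: 3.25e-08 m * 1.719e+09 Hz = 55.8675 m/s. 1 mph = 0.44704 m/s, so 55.8675 m/s = 55.8675 / 0.44704 = 124.97204 mph ≈ 125 mph (4 s.f.).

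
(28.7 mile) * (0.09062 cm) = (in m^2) 41.86. Check: 1 mile = 1609.344 m, so 28.7 mile = 28.7 * 1609.344 = 46188.173 m. 1 cm = 0.01 m, so 0.09062 cm = 0.09062 * 0.01 = 0.0009062 m. Combine: 46188.173 m * 0.0009062 m = 41.855722 m^2. Result: 41.855722 m^2 ≈ 41.86 m^2 (4 s.f.).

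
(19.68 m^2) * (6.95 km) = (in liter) 19.68 m^2 is already in m^2. 1 km = 1000 m, so 6.95 km = 6.95 * 1000 = 6950 m. Combine: 19.68 m^2 * 6950 m = 136776 m^3. 1 liter = 0.001 m^3, so 136776 m^3 = 136776 / 0.001 = 1.36776e+08 liter ≈ 1.368e+08 liter (4 s.f.). Final answer: 1.368e+08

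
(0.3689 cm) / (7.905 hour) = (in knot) 2.52e-07. Check: 1 cm = 0.01 m, so 0.3689 cm = 0.3689 * 0.01 = 0.003689 m. 1 hour = 3600 s, so 7.905 hour = 7.905 * 3600 = 28458 s. Combine: 0.003689 m / 28458 s = 1.2962963e-07 m/s. 1 knot = 0.51444444 m/s, so 1.2962963e-07 m/s = 1.2962963e-07 / 0.51444444 = 2.5197984e-07 knot ≈ 2.52e-07 knot (4 s.f.).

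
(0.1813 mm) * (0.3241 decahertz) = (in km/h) 0.002115. Check: 1 mm = 0.001 m, so 0.1813 mm = 0.1813 * 0.001 = 0.0001813 m. 1 decahertz = 10 Hz, so 0.3241 decahertz = 0.3241 * 10 = 3.241 Hz. Combine: 0.0001813 m * 3.241 Hz = 0.0005875933 m/s. 1 km/h = 0.27777778 m/s, so 0.0005875933 m/s = 0.0005875933 / 0.27777778 = 0.0021153359 km/h ≈ 0.002115 km/h (4 s.f.).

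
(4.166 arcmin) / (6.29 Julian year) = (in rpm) 1 arcmin = 0.00029088821 rad, so 4.166 arcmin = 4.166 * 0.00029088821 = 0.0012118403 rad. 1 Julian year = 31557600 s, so 6.29 Julian year = 6.29 * 31557600 = 1.984973e+08 s. Combine: 0.0012118403 rad / 1.984973e+08 s = 6.1050717e-12 rad/s. 1 rpm = 0.10471976 rad/s, so 6.1050717e-12 rad/s = 6.1050717e-12 / 0.10471976 = 5.8299141e-11 rpm ≈ 5.83e-11 rpm (4 s.f.). Final answer: 5.83e-11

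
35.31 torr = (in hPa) 47.08. Check: 1 torr = 133.32237 Pa, so 35.31 torr = 35.31 * 133.32237 = 4707.6128 Pa. 1 hPa = 100 Pa, so 4707.6128 Pa = 4707.6128 / 100 = 47.076128 hPa ≈ 47.08 hPa (4 s.f.).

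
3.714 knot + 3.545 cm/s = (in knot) 3.783. Check: 1 knot = 0.51444444 m/s, so 3.714 knot = 3.714 * 0.51444444 = 1.9106467 m/s. 1 cm/s = 0.01 m/s, so 3.545 cm/s = 3.545 * 0.01 = 0.03545 m/s. Sum: 1.9106467 + 0.03545 = 1.9460967 m/s. 1 knot = 0.51444444 m/s, so 1.9460967 m/s = 1.9460967 / 0.51444444 = 3.7829093 knot ≈ 3.783 knot (4 s.f.).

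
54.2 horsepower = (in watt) 1 horsepower = 745.69987 W, so 54.2 horsepower = 54.2 * 745.69987 = 40416.933 W. 40416.933 W = 40416.933 watt ≈ 4.042e+04 watt (4 s.f.). Final answer: 4.042e+04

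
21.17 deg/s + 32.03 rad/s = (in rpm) 1 deg/s = 0.017453293 rad/s, so 21.17 deg/s = 21.17 * 0.017453293 = 0.3694862 rad/s. 32.03 rad/s is already in rad/s. Sum: 0.3694862 + 32.03 = 32.399486 rad/s. 1 rpm = 0.10471976 rad/s, so 32.399486 rad/s = 32.399486 / 0.10471976 = 309.3923 rpm ≈ 309.4 rpm (4 s.f.). Final answer: 309.4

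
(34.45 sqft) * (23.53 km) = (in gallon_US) 1 sqft = 0.09290304 m^2, so 34.45 sqft = 34.45 * 0.09290304 = 3.2005097 m^2. 1 km = 1000 m, so 23.53 km = 23.53 * 1000 = 23530 m. Combine: 3.2005097 m^2 * 23530 m = 75307.994 m^3. 1 gallon_US = 0.0037854118 m^3, so 75307.994 m^3 = 75307.994 / 0.0037854118 = 19894267 gallon_US ≈ 1.989e+07 gallon_US (4 s.f.). Final answer: 1.989e+07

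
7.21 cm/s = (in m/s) 0.0721. Check: 1 cm/s = 0.01 m/s, so 7.21 cm/s = 7.21 * 0.01 = 0.0721 m/s. Result: 0.0721 m/s.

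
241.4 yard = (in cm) 2.207e+04. Check: 1 yard = 0.9144 m, so 241.4 yard = 241.4 * 0.9144 = 220.73616 m. 1 cm = 0.01 m, so 220.73616 m = 220.73616 / 0.01 = 22073.616 cm ≈ 2.207e+04 cm (4 s.f.).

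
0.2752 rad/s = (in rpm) 1 rpm = 0.10471976 rad/s, so 0.2752 rad/s = 0.2752 / 0.10471976 = 2.6279664 rpm ≈ 2.628 rpm (4 s.f.). Final answer: 2.628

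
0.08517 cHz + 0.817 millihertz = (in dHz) 0.01669. Check: 1 cHz = 0.01 Hz, so 0.08517 cHz = 0.08517 * 0.01 = 0.0008517 Hz. 1 millihertz = 0.001 Hz, so 0.817 millihertz = 0.817 * 0.001 = 0.000817 Hz. Sum: 0.0008517 + 0.000817 = 0.0016687 Hz. 1 dHz = 0.1 Hz, so 0.0016687 Hz = 0.0016687 / 0.1 = 0.016687 dHz ≈ 0.01669 dHz (4 s.f.).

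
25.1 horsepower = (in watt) 1 horsepower = 745.69987 W, so 25.1 horsepower = 25.1 * 745.69987 = 18717.067 W. 18717.067 W = 18717.067 watt ≈ 1.872e+04 watt (4 s.f.). Final answer: 1.872e+04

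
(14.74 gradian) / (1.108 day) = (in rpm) 1 gradian = 0.015707963 rad, so 14.74 gradian = 14.74 * 0.015707963 = 0.23153538 rad. 1 day = 86400 s, so 1.108 day = 1.108 * 86400 = 95731.2 s. Combine: 0.23153538 rad / 95731.2 s = 2.4185989e-06 rad/s. 1 rpm = 0.10471976 rad/s, so 2.4185989e-06 rad/s = 2.4185989e-06 / 0.10471976 = 2.3095919e-05 rpm ≈ 2.31e-05 rpm (4 s.f.). Final answer: 2.31e-05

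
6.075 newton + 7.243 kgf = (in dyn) 6.075 newton = 6.075 N. 1 kgf = 9.80665 N, so 7.243 kgf = 7.243 * 9.80665 = 71.029566 N. Sum: 6.075 + 71.029566 = 77.104566 N. 1 dyn = 1e-05 N, so 77.104566 N = 77.104566 / 1e-05 = 7710456.6 dyn ≈ 7.71e+06 dyn (4 s.f.). Final answer: 7.71e+06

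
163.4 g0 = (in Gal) 1 g0 = 9.80665 m/s^2, so 163.4 g0 = 163.4 * 9.80665 = 1602.4066 m/s^2. 1 Gal = 0.01 m/s^2, so 1602.4066 m/s^2 = 1602.4066 / 0.01 = 160240.66 Gal ≈ 1.602e+05 Gal (4 s.f.). Final answer: 1.602e+05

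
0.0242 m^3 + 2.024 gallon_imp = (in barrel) 0.2101. Check: 0.0242 m^3 is already in m^3. 1 gallon_imp = 0.00454609 m^3, so 2.024 gallon_imp = 2.024 * 0.00454609 = 0.0092012862 m^3. Sum: 0.0242 + 0.0092012862 = 0.033401286 m^3. 1 barrel = 0.15898729 m^3, so 0.033401286 m^3 = 0.033401286 / 0.15898729 = 0.21008777 barrel ≈ 0.2101 barrel (4 s.f.).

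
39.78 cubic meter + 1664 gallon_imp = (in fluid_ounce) 39.78 cubic meter = 39.78 m^3. 1 gallon_imp = 0.00454609 m^3, so 1664 gallon_imp = 1664 * 0.00454609 = 7.5646938 m^3. Sum: 39.78 + 7.5646938 = 47.344694 m^3. 1 fluid_ounce = 2.957353e-05 m^3, so 47.344694 m^3 = 47.344694 / 2.957353e-05 = 1600914.5 fluid_ounce ≈ 1.601e+06 fluid_ounce (4 s.f.). Final answer: 1.601e+06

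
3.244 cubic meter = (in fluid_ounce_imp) 3.244 cubic meter = 3.244 m^3. 1 fluid_ounce_imp = 2.8413063e-05 m^3, so 3.244 m^3 = 3.244 / 2.8413063e-05 = 114172.84 fluid_ounce_imp ≈ 1.142e+05 fluid_ounce_imp (4 s.f.). Final answer: 1.142e+05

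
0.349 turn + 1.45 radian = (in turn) 1 turn = 6.2831853 rad, so 0.349 turn = 0.349 * 6.2831853 = 2.1928317 rad. 1.45 radian = 1.45 rad. Sum: 2.1928317 + 1.45 = 3.6428317 rad. 1 turn = 6.2831853 rad, so 3.6428317 rad = 3.6428317 / 6.2831853 = 0.57977467 turn ≈ 0.5798 turn (4 s.f.). Final answer: 0.5798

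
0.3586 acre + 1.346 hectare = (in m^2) 1.491e+04. Check: 1 acre = 4046.8564 m^2, so 0.3586 acre = 0.3586 * 4046.8564 = 1451.2027 m^2. 1 hectare = 10000 m^2, so 1.346 hectare = 1.346 * 10000 = 13460 m^2. Sum: 1451.2027 + 13460 = 14911.203 m^2. Result: 14911.203 m^2 ≈ 1.491e+04 m^2 (4 s.f.).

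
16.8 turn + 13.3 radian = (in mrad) 1.189e+05. Check: 1 turn = 6.2831853 rad, so 16.8 turn = 16.8 * 6.2831853 = 105.55751 rad. 13.3 radian = 13.3 rad. Sum: 105.55751 + 13.3 = 118.85751 rad. 1 mrad = 0.001 rad, so 118.85751 rad = 118.85751 / 0.001 = 118857.51 mrad ≈ 1.189e+05 mrad (4 s.f.).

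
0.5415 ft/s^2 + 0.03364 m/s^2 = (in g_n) 0.02026. Check: 1 ft/s^2 = 0.3048 m/s^2, so 0.5415 ft/s^2 = 0.5415 * 0.3048 = 0.1650492 m/s^2. 0.03364 m/s^2 is already in m/s^2. Sum: 0.1650492 + 0.03364 = 0.1986892 m/s^2. 1 g_n = 9.80665 m/s^2, so 0.1986892 m/s^2 = 0.1986892 / 9.80665 = 0.02026066 g_n ≈ 0.02026 g_n (4 s.f.).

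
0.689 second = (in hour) 0.689 second = 0.689 s. 1 hour = 3600 s, so 0.689 s = 0.689 / 3600 = 0.00019138889 hour ≈ 0.0001914 hour (4 s.f.). Final answer: 0.0001914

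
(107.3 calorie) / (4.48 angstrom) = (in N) 1 calorie = 4.184 J, so 107.3 calorie = 107.3 * 4.184 = 448.9432 J. 1 angstrom = 1e-10 m, so 4.48 angstrom = 4.48 * 1e-10 = 4.48e-10 m. Combine: 448.9432 J / 4.48e-10 m = 1.0021054e+12 N. Result: 1.0021054e+12 N ≈ 1.002e+12 N (4 s.f.). Final answer: 1.002e+12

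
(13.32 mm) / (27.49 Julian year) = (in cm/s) 1.535e-09. Check: 1 mm = 0.001 m, so 13.32 mm = 13.32 * 0.001 = 0.01332 m. 1 Julian year = 31557600 s, so 27.49 Julian year = 27.49 * 31557600 = 8.6751842e+08 s. Combine: 0.01332 m / 8.6751842e+08 s = 1.5354141e-11 m/s. 1 cm/s = 0.01 m/s, so 1.5354141e-11 m/s = 1.5354141e-11 / 0.01 = 1.5354141e-09 cm/s ≈ 1.535e-09 cm/s (4 s.f.).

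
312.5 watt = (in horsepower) 0.4191. Check: 312.5 watt = 312.5 W. 1 horsepower = 745.69987 W, so 312.5 W = 312.5 / 745.69987 = 0.4190694 horsepower ≈ 0.4191 horsepower (4 s.f.).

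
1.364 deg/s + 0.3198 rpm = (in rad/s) 0.0573. Check: 1 deg/s = 0.017453293 rad/s, so 1.364 deg/s = 1.364 * 0.017453293 = 0.023806291 rad/s. 1 rpm = 0.10471976 rad/s, so 0.3198 rpm = 0.3198 * 0.10471976 = 0.033489378 rad/s. Sum: 0.023806291 + 0.033489378 = 0.057295669 rad/s. Result: 0.057295669 rad/s ≈ 0.0573 rad/s (4 s.f.).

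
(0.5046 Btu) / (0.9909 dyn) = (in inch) 2.115e+09. Check: 1 Btu = 1055.0559 J, so 0.5046 Btu = 0.5046 * 1055.0559 = 532.38118 J. 1 dyn = 1e-05 N, so 0.9909 dyn = 0.9909 * 1e-05 = 9.909e-06 N. Combine: 532.38118 J / 9.909e-06 N = 53727034 m. 1 inch = 0.0254 m, so 53727034 m = 53727034 / 0.0254 = 2.1152376e+09 inch ≈ 2.115e+09 inch (4 s.f.).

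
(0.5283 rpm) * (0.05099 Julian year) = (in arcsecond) 1.836e+10. Check: 1 rpm = 0.10471976 rad/s, so 0.5283 rpm = 0.5283 * 0.10471976 = 0.055323447 rad/s. 1 Julian year = 31557600 s, so 0.05099 Julian year = 0.05099 * 31557600 = 1609122 s. Combine: 0.055323447 rad/s * 1609122 s = 89022.176 rad. 1 arcsecond = 4.8481368e-06 rad, so 89022.176 rad = 89022.176 / 4.8481368e-06 = 1.8362142e+10 arcsecond ≈ 1.836e+10 arcsecond (4 s.f.).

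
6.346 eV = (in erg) 1.017e-11. Check: 1 eV = 1.6021766e-19 J, so 6.346 eV = 6.346 * 1.6021766e-19 = 1.0167413e-18 J. 1 erg = 1e-07 J, so 1.0167413e-18 J = 1.0167413e-18 / 1e-07 = 1.0167413e-11 erg ≈ 1.017e-11 erg (4 s.f.).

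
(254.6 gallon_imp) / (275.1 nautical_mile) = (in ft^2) 1 gallon_imp = 0.00454609 m^3, so 254.6 gallon_imp = 254.6 * 0.00454609 = 1.1574345 m^3. 1 nautical_mile = 1852 m, so 275.1 nautical_mile = 275.1 * 1852 = 509485.2 m. Combine: 1.1574345 m^3 / 509485.2 m = 2.2717726e-06 m^2. 1 ft^2 = 0.09290304 m^2, so 2.2717726e-06 m^2 = 2.2717726e-06 / 0.09290304 = 2.4453157e-05 ft^2 ≈ 2.445e-05 ft^2 (4 s.f.). Final answer: 2.445e-05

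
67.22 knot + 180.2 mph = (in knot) 1 knot = 0.51444444 m/s, so 67.22 knot = 67.22 * 0.51444444 = 34.580956 m/s. 1 mph = 0.44704 m/s, so 180.2 mph = 180.2 * 0.44704 = 80.556608 m/s. Sum: 34.580956 + 80.556608 = 115.13756 m/s. 1 knot = 0.51444444 m/s, so 115.13756 m/s = 115.13756 / 0.51444444 = 223.80952 knot ≈ 223.8 knot (4 s.f.). Final answer: 223.8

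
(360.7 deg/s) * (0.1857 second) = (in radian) 1.169. Check: 1 deg/s = 0.017453293 rad/s, so 360.7 deg/s = 360.7 * 0.017453293 = 6.2954026 rad/s. 0.1857 second = 0.1857 s. Combine: 6.2954026 rad/s * 0.1857 s = 1.1690563 rad. 1.1690563 rad = 1.1690563 radian ≈ 1.169 radian (4 s.f.).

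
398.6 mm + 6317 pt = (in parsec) 8.514e-17. Check: 1 mm = 0.001 m, so 398.6 mm = 398.6 * 0.001 = 0.3986 m. 1 pt = 0.00035277778 m, so 6317 pt = 6317 * 0.00035277778 = 2.2284972 m. Sum: 0.3986 + 2.2284972 = 2.6270972 m. 1 parsec = 3.0856776e+16 m, so 2.6270972 m = 2.6270972 / 3.0856776e+16 = 8.5138423e-17 parsec ≈ 8.514e-17 parsec (4 s.f.).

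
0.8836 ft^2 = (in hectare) 8.209e-06. Check: 1 ft^2 = 0.09290304 m^2, so 0.8836 ft^2 = 0.8836 * 0.09290304 = 0.082089126 m^2. 1 hectare = 10000 m^2, so 0.082089126 m^2 = 0.082089126 / 10000 = 8.2089126e-06 hectare ≈ 8.209e-06 hectare (4 s.f.).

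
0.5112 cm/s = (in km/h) 1 cm/s = 0.01 m/s, so 0.5112 cm/s = 0.5112 * 0.01 = 0.005112 m/s. 1 km/h = 0.27777778 m/s, so 0.005112 m/s = 0.005112 / 0.27777778 = 0.0184032 km/h ≈ 0.0184 km/h (4 s.f.). Final answer: 0.0184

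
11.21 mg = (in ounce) 0.0003954. Check: 1 mg = 1e-06 kg, so 11.21 mg = 11.21 * 1e-06 = 1.121e-05 kg. 1 ounce = 0.028349523 kg, so 1.121e-05 kg = 1.121e-05 / 0.028349523 = 0.00039542111 ounce ≈ 0.0003954 ounce (4 s.f.).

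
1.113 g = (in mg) 1113. Check: 1 g = 0.001 kg, so 1.113 g = 1.113 * 0.001 = 0.001113 kg. 1 mg = 1e-06 kg, so 0.001113 kg = 0.001113 / 1e-06 = 1113 mg.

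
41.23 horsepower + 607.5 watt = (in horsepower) 1 horsepower = 745.69987 W, so 41.23 horsepower = 41.23 * 745.69987 = 30745.206 W. 607.5 watt = 607.5 W. Sum: 30745.206 + 607.5 = 31352.706 W. 1 horsepower = 745.69987 W, so 31352.706 W = 31352.706 / 745.69987 = 42.044671 horsepower ≈ 42.04 horsepower (4 s.f.). Final answer: 42.04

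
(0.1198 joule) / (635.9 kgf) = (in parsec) 0.1198 joule = 0.1198 J. 1 kgf = 9.80665 N, so 635.9 kgf = 635.9 * 9.80665 = 6236.0487 N. Combine: 0.1198 J / 6236.0487 N = 1.9210883e-05 m. 1 parsec = 3.0856776e+16 m, so 1.9210883e-05 m = 1.9210883e-05 / 3.0856776e+16 = 6.225823e-22 parsec ≈ 6.226e-22 parsec (4 s.f.). Final answer: 6.226e-22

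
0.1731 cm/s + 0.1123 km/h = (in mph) 0.07365. Check: 1 cm/s = 0.01 m/s, so 0.1731 cm/s = 0.1731 * 0.01 = 0.001731 m/s. 1 km/h = 0.27777778 m/s, so 0.1123 km/h = 0.1123 * 0.27777778 = 0.031194444 m/s. Sum: 0.001731 + 0.031194444 = 0.032925444 m/s. 1 mph = 0.44704 m/s, so 0.032925444 m/s = 0.032925444 / 0.44704 = 0.073652122 mph ≈ 0.07365 mph (4 s.f.).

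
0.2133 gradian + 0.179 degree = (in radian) 1 gradian = 0.015707963 rad, so 0.2133 gradian = 0.2133 * 0.015707963 = 0.0033505086 rad. 1 degree = 0.017453293 rad, so 0.179 degree = 0.179 * 0.017453293 = 0.0031241394 rad. Sum: 0.0033505086 + 0.0031241394 = 0.0064746479 rad. 0.0064746479 rad = 0.0064746479 radian ≈ 0.006475 radian (4 s.f.). Final answer: 0.006475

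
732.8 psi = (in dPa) 1 psi = 6894.7573 Pa, so 732.8 psi = 732.8 * 6894.7573 = 5052478.1 Pa. 1 dPa = 0.1 Pa, so 5052478.1 Pa = 5052478.1 / 0.1 = 50524781 dPa ≈ 5.052e+07 dPa (4 s.f.). Final answer: 5.052e+07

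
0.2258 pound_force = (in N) 1 pound_force = 4.4482216 N, so 0.2258 pound_force = 0.2258 * 4.4482216 = 1.0044084 N. Result: 1.0044084 N ≈ 1.004 N (4 s.f.). Final answer: 1.004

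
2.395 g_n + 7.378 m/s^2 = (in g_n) 3.147. Check: 1 g_n = 9.80665 m/s^2, so 2.395 g_n = 2.395 * 9.80665 = 23.486927 m/s^2. 7.378 m/s^2 is already in m/s^2. Sum: 23.486927 + 7.378 = 30.864927 m/s^2. 1 g_n = 9.80665 m/s^2, so 30.864927 m/s^2 = 30.864927 / 9.80665 = 3.1473466 g_n ≈ 3.147 g_n (4 s.f.).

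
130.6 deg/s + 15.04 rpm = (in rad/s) 3.854. Check: 1 deg/s = 0.017453293 rad/s, so 130.6 deg/s = 130.6 * 0.017453293 = 2.2794 rad/s. 1 rpm = 0.10471976 rad/s, so 15.04 rpm = 15.04 * 0.10471976 = 1.5749851 rad/s. Sum: 2.2794 + 1.5749851 = 3.8543851 rad/s. Result: 3.8543851 rad/s ≈ 3.854 rad/s (4 s.f.).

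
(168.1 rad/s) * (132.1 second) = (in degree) 168.1 rad/s is already in rad/s. 132.1 second = 132.1 s. Combine: 168.1 rad/s * 132.1 s = 22206.01 rad. 1 degree = 0.017453293 rad, so 22206.01 rad = 22206.01 / 0.017453293 = 1272310.7 degree ≈ 1.272e+06 degree (4 s.f.). Final answer: 1.272e+06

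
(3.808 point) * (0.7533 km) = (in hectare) 1 point = 0.00035277778 m, so 3.808 point = 3.808 * 0.00035277778 = 0.0013433778 m. 1 km = 1000 m, so 0.7533 km = 0.7533 * 1000 = 753.3 m. Combine: 0.0013433778 m * 753.3 m = 1.0119665 m^2. 1 hectare = 10000 m^2, so 1.0119665 m^2 = 1.0119665 / 10000 = 0.00010119665 hectare ≈ 0.0001012 hectare (4 s.f.). Final answer: 0.0001012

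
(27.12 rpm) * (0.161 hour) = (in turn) 1 rpm = 0.10471976 rad/s, so 27.12 rpm = 27.12 * 0.10471976 = 2.8399998 rad/s. 1 hour = 3600 s, so 0.161 hour = 0.161 * 3600 = 579.6 s. Combine: 2.8399998 rad/s * 579.6 s = 1646.0639 rad. 1 turn = 6.2831853 rad, so 1646.0639 rad = 1646.0639 / 6.2831853 = 261.9792 turn ≈ 262 turn (4 s.f.). Final answer: 262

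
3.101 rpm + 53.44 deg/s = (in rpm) 1 rpm = 0.10471976 rad/s, so 3.101 rpm = 3.101 * 0.10471976 = 0.32473596 rad/s. 1 deg/s = 0.017453293 rad/s, so 53.44 deg/s = 53.44 * 0.017453293 = 0.93270395 rad/s. Sum: 0.32473596 + 0.93270395 = 1.2574399 rad/s. 1 rpm = 0.10471976 rad/s, so 1.2574399 rad/s = 1.2574399 / 0.10471976 = 12.007667 rpm ≈ 12.01 rpm (4 s.f.). Final answer: 12.01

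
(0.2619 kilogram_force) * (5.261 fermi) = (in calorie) 1 kilogram_force = 9.80665 N, so 0.2619 kilogram_force = 0.2619 * 9.80665 = 2.5683616 N. 1 fermi = 1e-15 m, so 5.261 fermi = 5.261 * 1e-15 = 5.261e-15 m. Combine: 2.5683616 N * 5.261e-15 m = 1.3512151e-14 J. 1 calorie = 4.184 J, so 1.3512151e-14 J = 1.3512151e-14 / 4.184 = 3.2294815e-15 calorie ≈ 3.229e-15 calorie (4 s.f.). Final answer: 3.229e-15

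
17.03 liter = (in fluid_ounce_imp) 1 liter = 0.001 m^3, so 17.03 liter = 17.03 * 0.001 = 0.01703 m^3. 1 fluid_ounce_imp = 2.8413063e-05 m^3, so 0.01703 m^3 = 0.01703 / 2.8413063e-05 = 599.37221 fluid_ounce_imp ≈ 599.4 fluid_ounce_imp (4 s.f.). Final answer: 599.4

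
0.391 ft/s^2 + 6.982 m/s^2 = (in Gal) 710.1. Check: 1 ft/s^2 = 0.3048 m/s^2, so 0.391 ft/s^2 = 0.391 * 0.3048 = 0.1191768 m/s^2. 6.982 m/s^2 is already in m/s^2. Sum: 0.1191768 + 6.982 = 7.1011768 m/s^2. 1 Gal = 0.01 m/s^2, so 7.1011768 m/s^2 = 7.1011768 / 0.01 = 710.11768 Gal ≈ 710.1 Gal (4 s.f.).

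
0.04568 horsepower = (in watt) 1 horsepower = 745.69987 W, so 0.04568 horsepower = 0.04568 * 745.69987 = 34.06357 W. 34.06357 W = 34.06357 watt ≈ 34.06 watt (4 s.f.). Final answer: 34.06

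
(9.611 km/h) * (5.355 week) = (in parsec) 2.802e-10. Check: 1 km/h = 0.27777778 m/s, so 9.611 km/h = 9.611 * 0.27777778 = 2.6697222 m/s. 1 week = 604800 s, so 5.355 week = 5.355 * 604800 = 3238704 s. Combine: 2.6697222 m/s * 3238704 s = 8646440 m. 1 parsec = 3.0856776e+16 m, so 8646440 m = 8646440 / 3.0856776e+16 = 2.8021204e-10 parsec ≈ 2.802e-10 parsec (4 s.f.).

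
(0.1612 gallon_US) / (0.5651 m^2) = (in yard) 0.001181. Check: 1 gallon_US = 0.0037854118 m^3, so 0.1612 gallon_US = 0.1612 * 0.0037854118 = 0.00061020838 m^3. 0.5651 m^2 is already in m^2. Combine: 0.00061020838 m^3 / 0.5651 m^2 = 0.0010798237 m. 1 yard = 0.9144 m, so 0.0010798237 m = 0.0010798237 / 0.9144 = 0.0011809096 yard ≈ 0.001181 yard (4 s.f.).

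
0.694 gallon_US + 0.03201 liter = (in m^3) 0.002659. Check: 1 gallon_US = 0.0037854118 m^3, so 0.694 gallon_US = 0.694 * 0.0037854118 = 0.0026270758 m^3. 1 liter = 0.001 m^3, so 0.03201 liter = 0.03201 * 0.001 = 3.201e-05 m^3. Sum: 0.0026270758 + 3.201e-05 = 0.0026590858 m^3. Result: 0.0026590858 m^3 ≈ 0.002659 m^3 (4 s.f.).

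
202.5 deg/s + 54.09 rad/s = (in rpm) 550.3. Check: 1 deg/s = 0.017453293 rad/s, so 202.5 deg/s = 202.5 * 0.017453293 = 3.5342917 rad/s. 54.09 rad/s is already in rad/s. Sum: 3.5342917 + 54.09 = 57.624292 rad/s. 1 rpm = 0.10471976 rad/s, so 57.624292 rad/s = 57.624292 / 0.10471976 = 550.27145 rpm ≈ 550.3 rpm (4 s.f.).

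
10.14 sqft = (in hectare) 9.42e-05. Check: 1 sqft = 0.09290304 m^2, so 10.14 sqft = 10.14 * 0.09290304 = 0.94203683 m^2. 1 hectare = 10000 m^2, so 0.94203683 m^2 = 0.94203683 / 10000 = 9.4203683e-05 hectare ≈ 9.42e-05 hectare (4 s.f.).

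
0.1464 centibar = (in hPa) 1.464. Check: 1 centibar = 1000 Pa, so 0.1464 centibar = 0.1464 * 1000 = 146.4 Pa. 1 hPa = 100 Pa, so 146.4 Pa = 146.4 / 100 = 1.464 hPa.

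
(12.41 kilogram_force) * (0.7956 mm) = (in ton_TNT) 1 kilogram_force = 9.80665 N, so 12.41 kilogram_force = 12.41 * 9.80665 = 121.70053 N. 1 mm = 0.001 m, so 0.7956 mm = 0.7956 * 0.001 = 0.0007956 m. Combine: 121.70053 N * 0.0007956 m = 0.096824939 J. 1 ton_TNT = 4.184e+09 J, so 0.096824939 J = 0.096824939 / 4.184e+09 = 2.3141716e-11 ton_TNT ≈ 2.314e-11 ton_TNT (4 s.f.). Final answer: 2.314e-11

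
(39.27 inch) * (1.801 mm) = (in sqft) 1 inch = 0.0254 m, so 39.27 inch = 39.27 * 0.0254 = 0.997458 m. 1 mm = 0.001 m, so 1.801 mm = 1.801 * 0.001 = 0.001801 m. Combine: 0.997458 m * 0.001801 m = 0.0017964219 m^2. 1 sqft = 0.09290304 m^2, so 0.0017964219 m^2 = 0.0017964219 / 0.09290304 = 0.019336524 sqft ≈ 0.01934 sqft (4 s.f.). Final answer: 0.01934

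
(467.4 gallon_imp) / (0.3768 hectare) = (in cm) 0.05639. Check: 1 gallon_imp = 0.00454609 m^3, so 467.4 gallon_imp = 467.4 * 0.00454609 = 2.1248425 m^3. 1 hectare = 10000 m^2, so 0.3768 hectare = 0.3768 * 10000 = 3768 m^2. Combine: 2.1248425 m^3 / 3768 m^2 = 0.00056391785 m. 1 cm = 0.01 m, so 0.00056391785 m = 0.00056391785 / 0.01 = 0.056391785 cm ≈ 0.05639 cm (4 s.f.).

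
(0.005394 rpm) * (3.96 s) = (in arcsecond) 461.4. Check: 1 rpm = 0.10471976 rad/s, so 0.005394 rpm = 0.005394 * 0.10471976 = 0.00056485836 rad/s. 3.96 s is already in s. Combine: 0.00056485836 rad/s * 3.96 s = 0.0022368391 rad. 1 arcsecond = 4.8481368e-06 rad, so 0.0022368391 rad = 0.0022368391 / 4.8481368e-06 = 461.38118 arcsecond ≈ 461.4 arcsecond (4 s.f.).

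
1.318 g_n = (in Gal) 1 g_n = 9.80665 m/s^2, so 1.318 g_n = 1.318 * 9.80665 = 12.925165 m/s^2. 1 Gal = 0.01 m/s^2, so 12.925165 m/s^2 = 12.925165 / 0.01 = 1292.5165 Gal ≈ 1293 Gal (4 s.f.). Final answer: 1293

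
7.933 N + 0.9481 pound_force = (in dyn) 1.215e+06. Check: 7.933 N is already in N. 1 pound_force = 4.4482216 N, so 0.9481 pound_force = 0.9481 * 4.4482216 = 4.2173589 N. Sum: 7.933 + 4.2173589 = 12.150359 N. 1 dyn = 1e-05 N, so 12.150359 N = 12.150359 / 1e-05 = 1215035.9 dyn ≈ 1.215e+06 dyn (4 s.f.).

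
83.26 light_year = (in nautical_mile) 4.253e+14. Check: 1 light_year = 9.4607305e+15 m, so 83.26 light_year = 83.26 * 9.4607305e+15 = 7.8770042e+17 m. 1 nautical_mile = 1852 m, so 7.8770042e+17 m = 7.8770042e+17 / 1852 = 4.253242e+14 nautical_mile ≈ 4.253e+14 nautical_mile (4 s.f.).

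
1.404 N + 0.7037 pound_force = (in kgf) 1.404 N is already in N. 1 pound_force = 4.4482216 N, so 0.7037 pound_force = 0.7037 * 4.4482216 = 3.1302136 N. Sum: 1.404 + 3.1302136 = 4.5342136 N. 1 kgf = 9.80665 N, so 4.5342136 N = 4.5342136 / 9.80665 = 0.46236111 kgf ≈ 0.4624 kgf (4 s.f.). Final answer: 0.4624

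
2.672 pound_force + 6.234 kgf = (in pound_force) 1 pound_force = 4.4482216 N, so 2.672 pound_force = 2.672 * 4.4482216 = 11.885648 N. 1 kgf = 9.80665 N, so 6.234 kgf = 6.234 * 9.80665 = 61.134656 N. Sum: 11.885648 + 61.134656 = 73.020304 N. 1 pound_force = 4.4482216 N, so 73.020304 N = 73.020304 / 4.4482216 = 16.415617 pound_force ≈ 16.42 pound_force (4 s.f.). Final answer: 16.42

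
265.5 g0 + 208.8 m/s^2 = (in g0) 1 g0 = 9.80665 m/s^2, so 265.5 g0 = 265.5 * 9.80665 = 2603.6656 m/s^2. 208.8 m/s^2 is already in m/s^2. Sum: 2603.6656 + 208.8 = 2812.4656 m/s^2. 1 g0 = 9.80665 m/s^2, so 2812.4656 m/s^2 = 2812.4656 / 9.80665 = 286.79167 g0 ≈ 286.8 g0 (4 s.f.). Final answer: 286.8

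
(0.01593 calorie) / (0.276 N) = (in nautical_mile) 1 calorie = 4.184 J, so 0.01593 calorie = 0.01593 * 4.184 = 0.06665112 J. 0.276 N is already in N. Combine: 0.06665112 J / 0.276 N = 0.24148957 m. 1 nautical_mile = 1852 m, so 0.24148957 m = 0.24148957 / 1852 = 0.00013039393 nautical_mile ≈ 0.0001304 nautical_mile (4 s.f.). Final answer: 0.0001304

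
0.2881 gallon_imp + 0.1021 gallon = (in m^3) 0.001696. Check: 1 gallon_imp = 0.00454609 m^3, so 0.2881 gallon_imp = 0.2881 * 0.00454609 = 0.0013097285 m^3. 1 gallon = 0.0037854118 m^3, so 0.1021 gallon = 0.1021 * 0.0037854118 = 0.00038649054 m^3. Sum: 0.0013097285 + 0.00038649054 = 0.0016962191 m^3. Result: 0.0016962191 m^3 ≈ 0.001696 m^3 (4 s.f.).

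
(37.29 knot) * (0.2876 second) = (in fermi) 5.517e+15. Check: 1 knot = 0.51444444 m/s, so 37.29 knot = 37.29 * 0.51444444 = 19.183633 m/s. 0.2876 second = 0.2876 s. Combine: 19.183633 m/s * 0.2876 s = 5.5172129 m. 1 fermi = 1e-15 m, so 5.5172129 m = 5.5172129 / 1e-15 = 5.5172129e+15 fermi ≈ 5.517e+15 fermi (4 s.f.).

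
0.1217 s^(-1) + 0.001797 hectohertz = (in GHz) 3.014e-10. Check: 0.1217 s^(-1) = 0.1217 Hz. 1 hectohertz = 100 Hz, so 0.001797 hectohertz = 0.001797 * 100 = 0.1797 Hz. Sum: 0.1217 + 0.1797 = 0.3014 Hz. 1 GHz = 1e+09 Hz, so 0.3014 Hz = 0.3014 / 1e+09 = 3.014e-10 GHz.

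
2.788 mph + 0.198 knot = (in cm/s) 134.8. Check: 1 mph = 0.44704 m/s, so 2.788 mph = 2.788 * 0.44704 = 1.2463475 m/s. 1 knot = 0.51444444 m/s, so 0.198 knot = 0.198 * 0.51444444 = 0.10186 m/s. Sum: 1.2463475 + 0.10186 = 1.3482075 m/s. 1 cm/s = 0.01 m/s, so 1.3482075 m/s = 1.3482075 / 0.01 = 134.82075 cm/s ≈ 134.8 cm/s (4 s.f.).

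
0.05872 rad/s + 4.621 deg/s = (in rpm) 1.331. Check: 0.05872 rad/s is already in rad/s. 1 deg/s = 0.017453293 rad/s, so 4.621 deg/s = 4.621 * 0.017453293 = 0.080651665 rad/s. Sum: 0.05872 + 0.080651665 = 0.13937166 rad/s. 1 rpm = 0.10471976 rad/s, so 0.13937166 rad/s = 0.13937166 / 0.10471976 = 1.3309014 rpm ≈ 1.331 rpm (4 s.f.).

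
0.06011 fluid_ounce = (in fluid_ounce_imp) 1 fluid_ounce = 2.957353e-05 m^3, so 0.06011 fluid_ounce = 0.06011 * 2.957353e-05 = 1.7776649e-06 m^3. 1 fluid_ounce_imp = 2.8413063e-05 m^3, so 1.7776649e-06 m^3 = 1.7776649e-06 / 2.8413063e-05 = 0.062565057 fluid_ounce_imp ≈ 0.06257 fluid_ounce_imp (4 s.f.). Final answer: 0.06257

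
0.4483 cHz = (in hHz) 4.483e-05. Check: 1 cHz = 0.01 Hz, so 0.4483 cHz = 0.4483 * 0.01 = 0.004483 Hz. 1 hHz = 100 Hz, so 0.004483 Hz = 0.004483 / 100 = 4.483e-05 hHz.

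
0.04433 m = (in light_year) 4.686e-18. Check: 1 light_year = 9.4607305e+15 m, so 0.04433 m = 0.04433 / 9.4607305e+15 = 4.6856847e-18 light_year ≈ 4.686e-18 light_year (4 s.f.).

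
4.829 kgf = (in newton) 47.36. Check: 1 kgf = 9.80665 N, so 4.829 kgf = 4.829 * 9.80665 = 47.356313 N. 47.356313 N = 47.356313 newton ≈ 47.36 newton (4 s.f.).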